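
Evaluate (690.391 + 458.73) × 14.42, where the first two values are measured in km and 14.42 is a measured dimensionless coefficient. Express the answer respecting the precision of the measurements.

1.657 × 10⁴ km

690.391 km + 458.73 km = 1149.121 km; the sum is limited to 2 decimal places (6 s.f.).
Carrying full precision, 1149.121 × 14.42 = 16570.32482 km; 14.42 has 4 s.f., so the result keeps min(6, 4) = 4 s.f.
Rounded to 4 significant figures: 1.657 × 10⁴ km.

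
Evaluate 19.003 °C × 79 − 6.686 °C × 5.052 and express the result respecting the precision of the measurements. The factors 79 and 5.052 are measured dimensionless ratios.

19.003 × 79 = 1501.237 → 1.5 × 10^3 °C (2 s.f., last digit at the 10^2 place).
6.686 × 5.052 = 33.777672 → 33.78 °C (4 s.f., last digit at the 10^-2 place).
Difference: 1467.459328 °C; keep the coarser place, 10^2.
Result: 1.5 × 10^3 °C.

1.5 × 10^3 °C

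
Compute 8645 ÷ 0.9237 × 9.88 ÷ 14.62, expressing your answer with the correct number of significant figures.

8645 ÷ 0.9237 × 9.88 ÷ 14.62 = 6324.75381899…
Multiplication/division keeps the fewest significant figures: 8645 → 4 s.f., 0.9237 → 4 s.f., 9.88 → 3 s.f., 14.62 → 4 s.f.; limit is 3.
Rounded to 3 significant figures: 6.32 × 10³.

6.32 × 10³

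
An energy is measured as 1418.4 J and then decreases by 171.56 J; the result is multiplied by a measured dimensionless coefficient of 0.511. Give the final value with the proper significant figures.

637 J

1418.4 J − 171.56 J = 1246.84 J; the difference is limited to 1 decimal place (5 s.f.).
Carrying full precision, 1246.84 × 0.511 = 637.13524 J; 0.511 has 3 s.f., so the result keeps min(5, 3) = 3 s.f.
Rounded to 3 significant figures: 637 J.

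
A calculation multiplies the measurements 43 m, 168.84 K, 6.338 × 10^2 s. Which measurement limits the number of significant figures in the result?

43 m

43 m → 2 s.f.; 168.84 K → 5 s.f.; 6.338 × 10^2 s → 4 s.f.
The fewest is 2 significant figures, from 43 m.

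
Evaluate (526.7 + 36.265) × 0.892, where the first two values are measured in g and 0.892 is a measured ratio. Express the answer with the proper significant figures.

502 g

526.7 g + 36.265 g = 562.965 g; the sum is limited to 1 decimal place (4 s.f.).
Carrying full precision, 562.965 × 0.892 = 502.16478 g; 0.892 has 3 s.f., so the result keeps min(4, 3) = 3 s.f.
Rounded to 3 significant figures: 502 g.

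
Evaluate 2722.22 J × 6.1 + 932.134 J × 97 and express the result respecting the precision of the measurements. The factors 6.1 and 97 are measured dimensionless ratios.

2722.22 × 6.1 = 16605.542 → 1.7 × 10^4 J (2 s.f., last digit at the 10^3 place).
932.134 × 97 = 90416.998 → 9.0 × 10^4 J (2 s.f., last digit at the 10^3 place).
Sum: 107022.54 J; keep the coarser place, 10^3.
Result: 1.07 × 10^5 J.

1.07 × 10^5 J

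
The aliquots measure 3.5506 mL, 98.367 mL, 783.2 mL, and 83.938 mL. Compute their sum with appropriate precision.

969.1 mL

3.5506 mL + 98.367 mL + 783.2 mL + 83.938 mL = 969.0556 mL.
Addition/subtraction keeps the fewest decimal places: 3.5506 → 4 decimal places, 98.367 → 3 decimal places, 783.2 → 1 decimal place, 83.938 → 3 decimal places; limit is 1.
Rounded to 1 decimal place: 969.1 mL.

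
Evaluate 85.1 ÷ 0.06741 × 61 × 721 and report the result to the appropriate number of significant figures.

85.1 ÷ 0.06741 × 61 × 721 = 55522668.7435…
Multiplication/division keeps the fewest significant figures: 85.1 → 3 s.f., 0.06741 → 4 s.f., 61 → 2 s.f., 721 → 3 s.f.; limit is 2.
Rounded to 2 significant figures: 5.6 × 10⁷.

5.6 × 10⁷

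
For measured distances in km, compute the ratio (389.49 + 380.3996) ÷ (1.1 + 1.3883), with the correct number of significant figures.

389.49 + 380.3996 = 769.8896, limited to 2 d.p. → 5 s.f.; 1.1 + 1.3883 = 2.4883, limited to 1 d.p. → 2 s.f.
Carrying full precision, 769.8896 ÷ 2.4883 = 309.403850018…; keep min(5, 2) = 2 s.f.
Rounded to 2 significant figures: 3.1 × 10^2.

3.1 × 10^2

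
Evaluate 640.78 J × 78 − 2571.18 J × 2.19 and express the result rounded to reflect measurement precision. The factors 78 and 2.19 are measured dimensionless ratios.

4.4 × 10^4 J

640.78 × 78 = 49980.84 → 5.0 × 10^4 J (2 s.f., last digit at the 10^3 place).
2571.18 × 2.19 = 5630.8842 → 5.63 × 10^3 J (3 s.f., last digit at the 10^1 place).
Difference: 44349.9558 J; keep the coarser place, 10^3.
Result: 4.4 × 10^4 J.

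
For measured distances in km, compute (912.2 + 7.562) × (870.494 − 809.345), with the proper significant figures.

912.2 + 7.562 = 919.762, limited to 1 d.p. → 4 s.f.; 870.494 − 809.345 = 61.149, limited to 3 d.p. → 5 s.f.
Carrying full precision, 919.762 × 61.149 = 56242.526538; keep min(4, 5) = 4 s.f.
Rounded to 4 significant figures: 5.624 × 10^4 km².

5.624 × 10^4 km²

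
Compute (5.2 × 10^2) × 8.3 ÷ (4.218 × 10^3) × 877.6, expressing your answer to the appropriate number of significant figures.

9.0 × 10^2

(5.2 × 10^2) × 8.3 ÷ (4.218 × 10^3) × 877.6 = 897.989947843…
Multiplication/division keeps the fewest significant figures: 5.2 × 10^2 → 2 s.f., 8.3 → 2 s.f., 4.218 × 10^3 → 4 s.f., 877.6 → 4 s.f.; limit is 2.
Rounded to 2 significant figures: 9.0 × 10^2.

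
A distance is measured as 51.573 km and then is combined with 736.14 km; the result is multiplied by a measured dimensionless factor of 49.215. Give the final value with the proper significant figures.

51.573 km + 736.14 km = 787.713 km; the sum is limited to 2 decimal places (5 s.f.).
Carrying full precision, 787.713 × 49.215 = 38767.295295 km; 49.215 has 5 s.f., so the result keeps min(5, 5) = 5 s.f.
Rounded to 5 significant figures: 38767 km.

38767 km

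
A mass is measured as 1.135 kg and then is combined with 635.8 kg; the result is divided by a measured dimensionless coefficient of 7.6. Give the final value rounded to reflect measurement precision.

84 kg

1.135 kg + 635.8 kg = 636.935 kg; the sum is limited to 1 decimal place (4 s.f.).
Carrying full precision, 636.935 ÷ 7.6 = 83.8072368421… kg; 7.6 has 2 s.f., so the result keeps min(4, 2) = 2 s.f.
Rounded to 2 significant figures: 84 kg.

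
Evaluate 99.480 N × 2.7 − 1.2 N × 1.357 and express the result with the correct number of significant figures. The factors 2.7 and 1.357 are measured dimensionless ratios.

2.7 × 10² N

99.480 × 2.7 = 268.596 → 2.7 × 10² N (2 s.f., last digit at the 10^1 place).
1.2 × 1.357 = 1.6284 → 1.6 N (2 s.f., last digit at the 10^-1 place).
Difference: 266.9676 N; keep the coarser place, 10^1.
Result: 2.7 × 10² N.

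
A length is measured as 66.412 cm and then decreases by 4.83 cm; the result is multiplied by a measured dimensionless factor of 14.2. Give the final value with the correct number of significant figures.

874 cm

66.412 cm − 4.83 cm = 61.582 cm; the difference is limited to 2 decimal places (4 s.f.).
Carrying full precision, 61.582 × 14.2 = 874.4644 cm; 14.2 has 3 s.f., so the result keeps min(4, 3) = 3 s.f.
Rounded to 3 significant figures: 874 cm.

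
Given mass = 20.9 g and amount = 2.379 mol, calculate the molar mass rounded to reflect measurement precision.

8.79 g/mol

molar mass = 20.9 g ÷ 2.379 mol = 8.78520386717… g/mol.
20.9 has 3 significant figures; 2.379 has 4.
Division/multiplication keeps the fewest: 3 significant figures.
Rounded: 8.79 g/mol.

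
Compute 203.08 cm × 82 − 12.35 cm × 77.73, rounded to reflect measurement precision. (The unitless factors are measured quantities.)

203.08 × 82 = 16652.56 → 1.7 × 10^4 cm (2 s.f., last digit at the 10^3 place).
12.35 × 77.73 = 959.9655 → 960.0 cm (4 s.f., last digit at the 10^-1 place).
Difference: 15692.5945 cm; keep the coarser place, 10^3.
Result: 1.6 × 10^4 cm.

1.6 × 10^4 cm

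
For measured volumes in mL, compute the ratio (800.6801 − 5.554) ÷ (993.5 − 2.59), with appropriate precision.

800.6801 − 5.554 = 795.1261, limited to 3 d.p. → 6 s.f.; 993.5 − 2.59 = 990.91, limited to 1 d.p. → 4 s.f.
Carrying full precision, 795.1261 ÷ 990.91 = 0.802420098697…; keep min(6, 4) = 4 s.f.
Rounded to 4 significant figures: 0.8024.

0.8024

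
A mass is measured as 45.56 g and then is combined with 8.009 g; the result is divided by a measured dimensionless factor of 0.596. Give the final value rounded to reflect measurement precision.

45.56 g + 8.009 g = 53.569 g; the sum is limited to 2 decimal places (4 s.f.).
Carrying full precision, 53.569 ÷ 0.596 = 89.8808724832… g; 0.596 has 3 s.f., so the result keeps min(4, 3) = 3 s.f.
Rounded to 3 significant figures: 89.9 g.

89.9 g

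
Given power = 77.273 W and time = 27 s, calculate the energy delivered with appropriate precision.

energy delivered = 77.273 W × 27 s = 2086.371 J.
77.273 has 5 significant figures; 27 has 2.
Division/multiplication keeps the fewest: 2 significant figures.
Rounded: 2.1 × 10³ J.

2.1 × 10³ J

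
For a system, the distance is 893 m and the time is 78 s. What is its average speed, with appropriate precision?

11 m/s

average speed = 893 m ÷ 78 s = 11.4487179487… m/s.
893 has 3 significant figures; 78 has 2.
Division/multiplication keeps the fewest: 2 significant figures.
Rounded: 11 m/s.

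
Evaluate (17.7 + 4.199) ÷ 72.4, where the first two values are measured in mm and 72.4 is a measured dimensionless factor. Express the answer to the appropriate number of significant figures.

17.7 mm + 4.199 mm = 21.899 mm; the sum is limited to 1 decimal place (3 s.f.).
Carrying full precision, 21.899 ÷ 72.4 = 0.302472375691… mm; 72.4 has 3 s.f., so the result keeps min(3, 3) = 3 s.f.
Rounded to 3 significant figures: 0.302 mm.

0.302 mm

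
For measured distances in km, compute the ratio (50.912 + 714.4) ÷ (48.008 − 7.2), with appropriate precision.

50.912 + 714.4 = 765.312, limited to 1 d.p. → 4 s.f.; 48.008 − 7.2 = 40.808, limited to 1 d.p. → 3 s.f.
Carrying full precision, 765.312 ÷ 40.808 = 18.7539698098…; keep min(4, 3) = 3 s.f.
Rounded to 3 significant figures: 18.8.

18.8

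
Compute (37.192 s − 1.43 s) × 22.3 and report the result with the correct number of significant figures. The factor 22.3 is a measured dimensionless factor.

7.97 × 10^2 s

37.192 s − 1.43 s = 35.762 s; the difference is limited to 2 decimal places (4 s.f.).
Carrying full precision, 35.762 × 22.3 = 797.4926 s; 22.3 has 3 s.f., so the result keeps min(4, 3) = 3 s.f.
Rounded to 3 significant figures: 7.97 × 10^2 s.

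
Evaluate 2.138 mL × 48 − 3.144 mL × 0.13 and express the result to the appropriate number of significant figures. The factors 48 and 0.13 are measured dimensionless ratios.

2.138 × 48 = 102.624 → 1.0 × 10^2 mL (2 s.f., last digit at the 10^1 place).
3.144 × 0.13 = 0.40872 → 0.41 mL (2 s.f., last digit at the 10^-2 place).
Difference: 102.21528 mL; keep the coarser place, 10^1.
Result: 1.0 × 10^2 mL.

1.0 × 10^2 mL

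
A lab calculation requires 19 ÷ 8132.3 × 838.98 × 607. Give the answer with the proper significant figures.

19 ÷ 8132.3 × 838.98 × 607 = 1189.81792851…
Multiplication/division keeps the fewest significant figures: 19 → 2 s.f., 8132.3 → 5 s.f., 838.98 → 5 s.f., 607 → 3 s.f.; limit is 2.
Rounded to 2 significant figures: 1.2 × 10^3.

1.2 × 10^3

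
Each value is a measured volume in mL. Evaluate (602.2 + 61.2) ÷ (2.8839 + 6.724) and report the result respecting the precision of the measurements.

602.2 + 61.2 = 663.4, limited to 1 d.p. → 4 s.f.; 2.8839 + 6.724 = 9.6079, limited to 3 d.p. → 4 s.f.
Carrying full precision, 663.4 ÷ 9.6079 = 69.0473464545…; keep min(4, 4) = 4 s.f.
Rounded to 4 significant figures: 69.05.

69.05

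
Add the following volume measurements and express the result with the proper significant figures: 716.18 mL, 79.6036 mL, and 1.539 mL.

797.32 mL

716.18 mL + 79.6036 mL + 1.539 mL = 797.3226 mL.
Addition/subtraction keeps the fewest decimal places: 716.18 → 2 decimal places, 79.6036 → 4 decimal places, 1.539 → 3 decimal places; limit is 2.
Rounded to 2 decimal places: 797.32 mL.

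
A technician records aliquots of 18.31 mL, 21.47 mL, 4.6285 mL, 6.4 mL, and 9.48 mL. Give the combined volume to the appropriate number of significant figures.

60.3 mL

18.31 mL + 21.47 mL + 4.6285 mL + 6.4 mL + 9.48 mL = 60.2885 mL.
Addition/subtraction keeps the fewest decimal places: 18.31 → 2 decimal places, 21.47 → 2 decimal places, 4.6285 → 4 decimal places, 6.4 → 1 decimal place, 9.48 → 2 decimal places; limit is 1.
Rounded to 1 decimal place: 60.3 mL.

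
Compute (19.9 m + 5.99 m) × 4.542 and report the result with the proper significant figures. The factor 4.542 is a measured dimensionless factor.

118 m

19.9 m + 5.99 m = 25.89 m; the sum is limited to 1 decimal place (3 s.f.).
Carrying full precision, 25.89 × 4.542 = 117.59238 m; 4.542 has 4 s.f., so the result keeps min(3, 4) = 3 s.f.
Rounded to 3 significant figures: 118 m.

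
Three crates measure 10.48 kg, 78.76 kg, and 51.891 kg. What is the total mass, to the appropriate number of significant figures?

1.4113 × 10² kg

10.48 kg + 78.76 kg + 51.891 kg = 141.131 kg.
Addition/subtraction keeps the fewest decimal places: 10.48 → 2 decimal places, 78.76 → 2 decimal places, 51.891 → 3 decimal places; limit is 2.
Rounded to 2 decimal places: 1.4113 × 10² kg.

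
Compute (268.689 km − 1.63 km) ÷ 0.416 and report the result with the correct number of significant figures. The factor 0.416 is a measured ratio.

642 km

268.689 km − 1.63 km = 267.059 km; the difference is limited to 2 decimal places (5 s.f.).
Carrying full precision, 267.059 ÷ 0.416 = 641.96875 km; 0.416 has 3 s.f., so the result keeps min(5, 3) = 3 s.f.
Rounded to 3 significant figures: 642 km.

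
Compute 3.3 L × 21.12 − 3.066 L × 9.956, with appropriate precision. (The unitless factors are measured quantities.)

39 L

3.3 × 21.12 = 69.696 → 7.0 × 10¹ L (2 s.f., last digit at the 10^0 place).
3.066 × 9.956 = 30.525096 → 30.53 L (4 s.f., last digit at the 10^-2 place).
Difference: 39.170904 L; keep the coarser place, 10^0.
Result: 39 L.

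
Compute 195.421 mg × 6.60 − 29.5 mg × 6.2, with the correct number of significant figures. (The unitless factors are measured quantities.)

1.11 × 10³ mg

195.421 × 6.60 = 1289.7786 → 1.29 × 10³ mg (3 s.f., last digit at the 10^1 place).
29.5 × 6.2 = 182.9 → 1.8 × 10² mg (2 s.f., last digit at the 10^1 place).
Difference: 1106.8786 mg; keep the coarser place, 10^1.
Result: 1.11 × 10³ mg.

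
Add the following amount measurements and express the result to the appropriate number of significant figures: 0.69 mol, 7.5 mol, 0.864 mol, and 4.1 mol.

0.69 mol + 7.5 mol + 0.864 mol + 4.1 mol = 13.154 mol.
Addition/subtraction keeps the fewest decimal places: 0.69 → 2 decimal places, 7.5 → 1 decimal place, 0.864 → 3 decimal places, 4.1 → 1 decimal place; limit is 1.
Rounded to 1 decimal place: 13.2 mol.

13.2 mol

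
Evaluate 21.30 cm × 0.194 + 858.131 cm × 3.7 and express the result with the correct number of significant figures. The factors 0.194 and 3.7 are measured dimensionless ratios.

3.2 × 10^3 cm

21.30 × 0.194 = 4.1322 → 4.13 cm (3 s.f., last digit at the 10^-2 place).
858.131 × 3.7 = 3175.0847 → 3.2 × 10^3 cm (2 s.f., last digit at the 10^2 place).
Sum: 3179.2169 cm; keep the coarser place, 10^2.
Result: 3.2 × 10^3 cm.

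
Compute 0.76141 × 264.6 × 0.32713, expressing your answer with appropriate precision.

65.91

0.76141 × 264.6 × 0.32713 = 65.9065821032…
Multiplication/division keeps the fewest significant figures: 0.76141 → 5 s.f., 264.6 → 4 s.f., 0.32713 → 5 s.f.; limit is 4.
Rounded to 4 significant figures: 65.91.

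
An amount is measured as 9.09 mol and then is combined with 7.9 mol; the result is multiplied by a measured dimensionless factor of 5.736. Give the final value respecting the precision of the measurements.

97.5 mol

9.09 mol + 7.9 mol = 16.99 mol; the sum is limited to 1 decimal place (3 s.f.).
Carrying full precision, 16.99 × 5.736 = 97.45464 mol; 5.736 has 4 s.f., so the result keeps min(3, 4) = 3 s.f.
Rounded to 3 significant figures: 97.5 mol.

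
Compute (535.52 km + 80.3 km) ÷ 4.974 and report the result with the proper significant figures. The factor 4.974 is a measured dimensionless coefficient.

123.8 km

535.52 km + 80.3 km = 615.82 km; the sum is limited to 1 decimal place (4 s.f.).
Carrying full precision, 615.82 ÷ 4.974 = 123.807800563… km; 4.974 has 4 s.f., so the result keeps min(4, 4) = 4 s.f.
Rounded to 4 significant figures: 123.8 km.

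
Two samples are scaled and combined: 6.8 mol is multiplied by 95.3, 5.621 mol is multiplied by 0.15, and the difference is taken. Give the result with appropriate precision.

6.5 × 10² mol

6.8 × 95.3 = 648.04 → 6.5 × 10² mol (2 s.f., last digit at the 10^1 place).
5.621 × 0.15 = 0.84315 → 0.84 mol (2 s.f., last digit at the 10^-2 place).
Difference: 647.19685 mol; keep the coarser place, 10^1.
Result: 6.5 × 10² mol.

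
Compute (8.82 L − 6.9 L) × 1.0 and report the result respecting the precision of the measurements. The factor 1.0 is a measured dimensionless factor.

8.82 L − 6.9 L = 1.92 L; the difference is limited to 1 decimal place (2 s.f.).
Carrying full precision, 1.92 × 1.0 = 1.92 L; 1.0 has 2 s.f., so the result keeps min(2, 2) = 2 s.f.
Rounded to 2 significant figures: 1.9 L.

1.9 L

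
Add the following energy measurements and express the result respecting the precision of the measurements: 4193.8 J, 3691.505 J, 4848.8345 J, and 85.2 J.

4193.8 J + 3691.505 J + 4848.8345 J + 85.2 J = 12819.3395 J.
Addition/subtraction keeps the fewest decimal places: 4193.8 → 1 decimal place, 3691.505 → 3 decimal places, 4848.8345 → 4 decimal places, 85.2 → 1 decimal place; limit is 1.
Rounded to 1 decimal place: 12819.3 J.

12819.3 J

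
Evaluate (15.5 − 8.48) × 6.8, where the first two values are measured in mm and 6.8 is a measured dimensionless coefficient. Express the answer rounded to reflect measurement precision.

48 mm

15.5 mm − 8.48 mm = 7.02 mm; the difference is limited to 1 decimal place (2 s.f.).
Carrying full precision, 7.02 × 6.8 = 47.736 mm; 6.8 has 2 s.f., so the result keeps min(2, 2) = 2 s.f.
Rounded to 2 significant figures: 48 mm.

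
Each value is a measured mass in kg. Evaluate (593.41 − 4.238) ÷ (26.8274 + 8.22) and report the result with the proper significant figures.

16.81

593.41 − 4.238 = 589.172, limited to 2 d.p. → 5 s.f.; 26.8274 + 8.22 = 35.0474, limited to 2 d.p. → 4 s.f.
Carrying full precision, 589.172 ÷ 35.0474 = 16.8107191974…; keep min(5, 4) = 4 s.f.
Rounded to 4 significant figures: 16.81.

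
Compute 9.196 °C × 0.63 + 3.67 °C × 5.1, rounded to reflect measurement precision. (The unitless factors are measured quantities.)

9.196 × 0.63 = 5.79348 → 5.8 °C (2 s.f., last digit at the 10^-1 place).
3.67 × 5.1 = 18.717 → 19 °C (2 s.f., last digit at the 10^0 place).
Sum: 24.51048 °C; keep the coarser place, 10^0.
Result: 25 °C.

25 °C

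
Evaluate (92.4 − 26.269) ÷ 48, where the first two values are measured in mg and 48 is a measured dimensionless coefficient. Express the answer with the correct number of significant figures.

1.4 mg

92.4 mg − 26.269 mg = 66.131 mg; the difference is limited to 1 decimal place (3 s.f.).
Carrying full precision, 66.131 ÷ 48 = 1.37772916667… mg; 48 has 2 s.f., so the result keeps min(3, 2) = 2 s.f.
Rounded to 2 significant figures: 1.4 mg.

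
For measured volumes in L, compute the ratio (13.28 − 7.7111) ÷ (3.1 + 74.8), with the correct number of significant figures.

0.0715

13.28 − 7.7111 = 5.5689, limited to 2 d.p. → 3 s.f.; 3.1 + 74.8 = 77.9, limited to 1 d.p. → 3 s.f.
Carrying full precision, 5.5689 ÷ 77.9 = 0.071487804878…; keep min(3, 3) = 3 s.f.
Rounded to 3 significant figures: 0.0715.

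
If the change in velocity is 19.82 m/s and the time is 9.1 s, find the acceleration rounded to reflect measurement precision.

2.2 m/s²

acceleration = 19.82 m/s ÷ 9.1 s = 2.17802197802… m/s².
19.82 has 4 significant figures; 9.1 has 2.
Division/multiplication keeps the fewest: 2 significant figures.
Rounded: 2.2 m/s².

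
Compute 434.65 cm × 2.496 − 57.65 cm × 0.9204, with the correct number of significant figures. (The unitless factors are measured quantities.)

1.032 × 10^3 cm

434.65 × 2.496 = 1084.8864 → 1085 cm (4 s.f., last digit at the 10^0 place).
57.65 × 0.9204 = 53.06106 → 53.06 cm (4 s.f., last digit at the 10^-2 place).
Difference: 1031.82534 cm; keep the coarser place, 10^0.
Result: 1.032 × 10^3 cm.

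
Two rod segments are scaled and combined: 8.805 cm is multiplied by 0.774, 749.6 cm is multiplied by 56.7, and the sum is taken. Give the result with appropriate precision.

8.805 × 0.774 = 6.81507 → 6.82 cm (3 s.f., last digit at the 10^-2 place).
749.6 × 56.7 = 42502.32 → 4.25 × 10^4 cm (3 s.f., last digit at the 10^2 place).
Sum: 42509.13507 cm; keep the coarser place, 10^2.
Result: 4.25 × 10^4 cm.

4.25 × 10^4 cm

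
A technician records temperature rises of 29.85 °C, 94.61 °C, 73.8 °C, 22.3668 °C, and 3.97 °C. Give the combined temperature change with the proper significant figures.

29.85 °C + 94.61 °C + 73.8 °C + 22.3668 °C + 3.97 °C = 224.5968 °C.
Addition/subtraction keeps the fewest decimal places: 29.85 → 2 decimal places, 94.61 → 2 decimal places, 73.8 → 1 decimal place, 22.3668 → 4 decimal places, 3.97 → 2 decimal places; limit is 1.
Rounded to 1 decimal place: 224.6 °C.

224.6 °C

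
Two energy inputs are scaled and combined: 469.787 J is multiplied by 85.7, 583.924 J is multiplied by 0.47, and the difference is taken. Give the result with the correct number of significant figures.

4.00 × 10⁴ J

469.787 × 85.7 = 40260.7459 → 4.03 × 10⁴ J (3 s.f., last digit at the 10^2 place).
583.924 × 0.47 = 274.44428 → 2.7 × 10² J (2 s.f., last digit at the 10^1 place).
Difference: 39986.30162 J; keep the coarser place, 10^2.
Result: 4.00 × 10⁴ J.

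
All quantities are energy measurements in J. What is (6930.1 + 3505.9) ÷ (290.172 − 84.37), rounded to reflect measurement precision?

6930.1 + 3505.9 = 10436.0, limited to 1 d.p. → 6 s.f.; 290.172 − 84.37 = 205.802, limited to 2 d.p. → 5 s.f.
Carrying full precision, 10436.0 ÷ 205.802 = 50.7089338296…; keep min(6, 5) = 5 s.f.
Rounded to 5 significant figures: 50.709.

50.709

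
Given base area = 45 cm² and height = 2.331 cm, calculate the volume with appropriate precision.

volume = 45 cm² × 2.331 cm = 104.895 cm³.
45 has 2 significant figures; 2.331 has 4.
Division/multiplication keeps the fewest: 2 significant figures.
Rounded: 1.0 × 10² cm³.

1.0 × 10² cm³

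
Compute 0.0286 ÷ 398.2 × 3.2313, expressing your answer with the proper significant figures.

2.32 × 10^-4

0.0286 ÷ 398.2 × 3.2313 = 0.000232082320442…
Multiplication/division keeps the fewest significant figures: 0.0286 → 3 s.f., 398.2 → 4 s.f., 3.2313 → 5 s.f.; limit is 3.
Rounded to 3 significant figures: 2.32 × 10^-4.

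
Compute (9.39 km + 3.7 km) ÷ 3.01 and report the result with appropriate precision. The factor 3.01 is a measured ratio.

4.35 km

9.39 km + 3.7 km = 13.09 km; the sum is limited to 1 decimal place (3 s.f.).
Carrying full precision, 13.09 ÷ 3.01 = 4.3488372093… km; 3.01 has 3 s.f., so the result keeps min(3, 3) = 3 s.f.
Rounded to 3 significant figures: 4.35 km.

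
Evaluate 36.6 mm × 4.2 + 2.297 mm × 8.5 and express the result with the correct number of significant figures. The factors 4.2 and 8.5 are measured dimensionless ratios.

1.7 × 10^2 mm

36.6 × 4.2 = 153.72 → 1.5 × 10^2 mm (2 s.f., last digit at the 10^1 place).
2.297 × 8.5 = 19.5245 → 20. mm (2 s.f., last digit at the 10^0 place).
Sum: 173.2445 mm; keep the coarser place, 10^1.
Result: 1.7 × 10^2 mm.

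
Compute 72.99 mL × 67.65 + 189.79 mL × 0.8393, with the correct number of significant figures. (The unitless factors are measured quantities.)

5097 mL

72.99 × 67.65 = 4937.7735 → 4938 mL (4 s.f., last digit at the 10^0 place).
189.79 × 0.8393 = 159.290747 → 159.3 mL (4 s.f., last digit at the 10^-1 place).
Sum: 5097.064247 mL; keep the coarser place, 10^0.
Result: 5097 mL.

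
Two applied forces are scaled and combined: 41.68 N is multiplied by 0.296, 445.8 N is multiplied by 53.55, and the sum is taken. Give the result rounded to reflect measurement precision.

2.388 × 10⁴ N

41.68 × 0.296 = 12.33728 → 12.3 N (3 s.f., last digit at the 10^-1 place).
445.8 × 53.55 = 23872.59 → 2.387 × 10⁴ N (4 s.f., last digit at the 10^1 place).
Sum: 23884.92728 N; keep the coarser place, 10^1.
Result: 2.388 × 10⁴ N.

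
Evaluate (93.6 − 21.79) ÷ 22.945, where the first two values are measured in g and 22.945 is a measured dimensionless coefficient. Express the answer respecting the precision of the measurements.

93.6 g − 21.79 g = 71.81 g; the difference is limited to 1 decimal place (3 s.f.).
Carrying full precision, 71.81 ÷ 22.945 = 3.12965787753… g; 22.945 has 5 s.f., so the result keeps min(3, 5) = 3 s.f.
Rounded to 3 significant figures: 3.13 g.

3.13 g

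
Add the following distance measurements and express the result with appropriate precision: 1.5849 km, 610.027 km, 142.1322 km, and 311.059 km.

1.5849 km + 610.027 km + 142.1322 km + 311.059 km = 1064.8031 km.
Addition/subtraction keeps the fewest decimal places: 1.5849 → 4 decimal places, 610.027 → 3 decimal places, 142.1322 → 4 decimal places, 311.059 → 3 decimal places; limit is 3.
Rounded to 3 decimal places: 1064.803 km.

1064.803 km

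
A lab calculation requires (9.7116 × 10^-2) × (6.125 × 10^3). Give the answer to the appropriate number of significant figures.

(9.7116 × 10^-2) × (6.125 × 10^3) = 594.8355
Multiplication/division keeps the fewest significant figures: 9.7116 × 10^-2 → 5 s.f., 6.125 × 10^3 → 4 s.f.; limit is 4.
Rounded to 4 significant figures: 5.948 × 10^2.

5.948 × 10^2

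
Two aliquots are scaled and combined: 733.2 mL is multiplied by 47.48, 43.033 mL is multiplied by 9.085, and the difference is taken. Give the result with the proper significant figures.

733.2 × 47.48 = 34812.336 → 3.481 × 10⁴ mL (4 s.f., last digit at the 10^1 place).
43.033 × 9.085 = 390.954805 → 391.0 mL (4 s.f., last digit at the 10^-1 place).
Difference: 34421.381195 mL; keep the coarser place, 10^1.
Result: 3.442 × 10⁴ mL.

3.442 × 10⁴ mL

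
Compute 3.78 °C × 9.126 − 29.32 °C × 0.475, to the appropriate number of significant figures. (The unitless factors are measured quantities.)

20.6 °C

3.78 × 9.126 = 34.49628 → 34.5 °C (3 s.f., last digit at the 10^-1 place).
29.32 × 0.475 = 13.927 → 13.9 °C (3 s.f., last digit at the 10^-1 place).
Difference: 20.56928 °C; keep the coarser place, 10^-1.
Result: 20.6 °C.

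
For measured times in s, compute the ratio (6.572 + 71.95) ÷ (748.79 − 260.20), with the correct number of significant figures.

6.572 + 71.95 = 78.522, limited to 2 d.p. → 4 s.f.; 748.79 − 260.20 = 488.59, limited to 2 d.p. → 5 s.f.
Carrying full precision, 78.522 ÷ 488.59 = 0.160711434945…; keep min(4, 5) = 4 s.f.
Rounded to 4 significant figures: 0.1607.

0.1607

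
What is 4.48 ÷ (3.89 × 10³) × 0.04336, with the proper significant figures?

4.99 × 10⁻⁵

4.48 ÷ (3.89 × 10³) × 0.04336 = 0.0000499364524422…
Multiplication/division keeps the fewest significant figures: 4.48 → 3 s.f., 3.89 × 10³ → 3 s.f., 0.04336 → 4 s.f.; limit is 3.
Rounded to 3 significant figures: 4.99 × 10⁻⁵.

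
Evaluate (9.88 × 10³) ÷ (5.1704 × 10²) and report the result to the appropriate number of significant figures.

(9.88 × 10³) ÷ (5.1704 × 10²) = 19.1087730156…
Multiplication/division keeps the fewest significant figures: 9.88 × 10³ → 3 s.f., 5.1704 × 10² → 5 s.f.; limit is 3.
Rounded to 3 significant figures: 19.1.

19.1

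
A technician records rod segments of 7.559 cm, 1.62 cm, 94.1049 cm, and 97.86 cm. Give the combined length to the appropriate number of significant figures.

201.14 cm

7.559 cm + 1.62 cm + 94.1049 cm + 97.86 cm = 201.1439 cm.
Addition/subtraction keeps the fewest decimal places: 7.559 → 3 decimal places, 1.62 → 2 decimal places, 94.1049 → 4 decimal places, 97.86 → 2 decimal places; limit is 2.
Rounded to 2 decimal places: 201.14 cm.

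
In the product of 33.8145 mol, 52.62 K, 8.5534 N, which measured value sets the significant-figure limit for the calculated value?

33.8145 mol → 6 s.f.; 52.62 K → 4 s.f.; 8.5534 N → 5 s.f.
The fewest is 4 significant figures, from 52.62 K.

52.62 K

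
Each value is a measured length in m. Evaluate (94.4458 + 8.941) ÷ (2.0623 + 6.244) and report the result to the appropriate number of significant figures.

12.45

94.4458 + 8.941 = 103.3868, limited to 3 d.p. → 6 s.f.; 2.0623 + 6.244 = 8.3063, limited to 3 d.p. → 4 s.f.
Carrying full precision, 103.3868 ÷ 8.3063 = 12.4467933978…; keep min(6, 4) = 4 s.f.
Rounded to 4 significant figures: 12.45.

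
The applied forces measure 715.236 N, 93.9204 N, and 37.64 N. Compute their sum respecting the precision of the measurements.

846.80 N

715.236 N + 93.9204 N + 37.64 N = 846.7964 N.
Addition/subtraction keeps the fewest decimal places: 715.236 → 3 decimal places, 93.9204 → 4 decimal places, 37.64 → 2 decimal places; limit is 2.
Rounded to 2 decimal places: 846.80 N.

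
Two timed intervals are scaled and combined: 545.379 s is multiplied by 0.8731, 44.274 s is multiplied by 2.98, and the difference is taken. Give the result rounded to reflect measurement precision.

344 s

545.379 × 0.8731 = 476.1704049 → 476.2 s (4 s.f., last digit at the 10^-1 place).
44.274 × 2.98 = 131.93652 → 132 s (3 s.f., last digit at the 10^0 place).
Difference: 344.2338849 s; keep the coarser place, 10^0.
Result: 344 s.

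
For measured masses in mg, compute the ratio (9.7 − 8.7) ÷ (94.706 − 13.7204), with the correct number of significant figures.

9.7 − 8.7 = 1.0, limited to 1 d.p. → 2 s.f.; 94.706 − 13.7204 = 80.9856, limited to 3 d.p. → 5 s.f.
Carrying full precision, 1.0 ÷ 80.9856 = 0.01234787419…; keep min(2, 5) = 2 s.f.
Rounded to 2 significant figures: 1.2 × 10⁻².

1.2 × 10⁻²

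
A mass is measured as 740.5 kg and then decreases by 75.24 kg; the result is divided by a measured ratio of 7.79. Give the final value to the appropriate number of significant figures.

740.5 kg − 75.24 kg = 665.26 kg; the difference is limited to 1 decimal place (4 s.f.).
Carrying full precision, 665.26 ÷ 7.79 = 85.3992297818… kg; 7.79 has 3 s.f., so the result keeps min(4, 3) = 3 s.f.
Rounded to 3 significant figures: 85.4 kg.

85.4 kg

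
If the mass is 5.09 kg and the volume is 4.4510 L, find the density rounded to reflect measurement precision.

density = 5.09 kg ÷ 4.4510 L = 1.14356324421… kg/L.
5.09 has 3 significant figures; 4.4510 has 5.
Division/multiplication keeps the fewest: 3 significant figures.
Rounded: 1.14 kg/L.

1.14 kg/L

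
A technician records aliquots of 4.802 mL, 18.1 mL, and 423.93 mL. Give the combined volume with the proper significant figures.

4.468 × 10^2 mL

4.802 mL + 18.1 mL + 423.93 mL = 446.832 mL.
Addition/subtraction keeps the fewest decimal places: 4.802 → 3 decimal places, 18.1 → 1 decimal place, 423.93 → 2 decimal places; limit is 1.
Rounded to 1 decimal place: 4.468 × 10^2 mL.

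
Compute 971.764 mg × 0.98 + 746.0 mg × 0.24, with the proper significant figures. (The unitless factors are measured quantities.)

1.13 × 10³ mg

971.764 × 0.98 = 952.32872 → 9.5 × 10² mg (2 s.f., last digit at the 10^1 place).
746.0 × 0.24 = 179.04 → 1.8 × 10² mg (2 s.f., last digit at the 10^1 place).
Sum: 1131.36872 mg; keep the coarser place, 10^1.
Result: 1.13 × 10³ mg.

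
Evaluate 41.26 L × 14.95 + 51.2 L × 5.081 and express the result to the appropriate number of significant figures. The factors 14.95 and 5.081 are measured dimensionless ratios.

41.26 × 14.95 = 616.837 → 616.8 L (4 s.f., last digit at the 10^-1 place).
51.2 × 5.081 = 260.1472 → 260. L (3 s.f., last digit at the 10^0 place).
Sum: 876.9842 L; keep the coarser place, 10^0.
Result: 877 L.

877 L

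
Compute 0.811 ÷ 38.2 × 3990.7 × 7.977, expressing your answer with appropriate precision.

0.811 ÷ 38.2 × 3990.7 × 7.977 = 675.84353594…
Multiplication/division keeps the fewest significant figures: 0.811 → 3 s.f., 38.2 → 3 s.f., 3990.7 → 5 s.f., 7.977 → 4 s.f.; limit is 3.
Rounded to 3 significant figures: 676.

676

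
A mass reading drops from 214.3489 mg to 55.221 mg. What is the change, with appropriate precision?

214.3489 mg − 55.221 mg = 159.1279 mg.
Addition/subtraction keeps the fewest decimal places: 214.3489 → 4 decimal places, 55.221 → 3 decimal places; limit is 3.
Rounded to 3 decimal places: 159.128 mg.

159.128 mg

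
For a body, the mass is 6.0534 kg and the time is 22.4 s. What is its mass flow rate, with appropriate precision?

mass flow rate = 6.0534 kg ÷ 22.4 s = 0.270241071429… kg/s.
6.0534 has 5 significant figures; 22.4 has 3.
Division/multiplication keeps the fewest: 3 significant figures.
Rounded: 0.270 kg/s.

0.270 kg/s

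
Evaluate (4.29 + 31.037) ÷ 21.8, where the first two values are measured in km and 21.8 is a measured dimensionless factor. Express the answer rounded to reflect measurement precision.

1.62 km

4.29 km + 31.037 km = 35.327 km; the sum is limited to 2 decimal places (4 s.f.).
Carrying full precision, 35.327 ÷ 21.8 = 1.62050458716… km; 21.8 has 3 s.f., so the result keeps min(4, 3) = 3 s.f.
Rounded to 3 significant figures: 1.62 km.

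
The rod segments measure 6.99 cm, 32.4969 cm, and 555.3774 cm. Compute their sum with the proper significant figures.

594.86 cm

6.99 cm + 32.4969 cm + 555.3774 cm = 594.8643 cm.
Addition/subtraction keeps the fewest decimal places: 6.99 → 2 decimal places, 32.4969 → 4 decimal places, 555.3774 → 4 decimal places; limit is 2.
Rounded to 2 decimal places: 594.86 cm.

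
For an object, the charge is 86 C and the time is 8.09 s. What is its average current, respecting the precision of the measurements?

average current = 86 C ÷ 8.09 s = 10.630407911… A.
86 has 2 significant figures; 8.09 has 3.
Division/multiplication keeps the fewest: 2 significant figures.
Rounded: 11 A.

11 A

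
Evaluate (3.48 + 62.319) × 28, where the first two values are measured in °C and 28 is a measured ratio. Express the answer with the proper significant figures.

1.8 × 10³ °C

3.48 °C + 62.319 °C = 65.799 °C; the sum is limited to 2 decimal places (4 s.f.).
Carrying full precision, 65.799 × 28 = 1842.372 °C; 28 has 2 s.f., so the result keeps min(4, 2) = 2 s.f.
Rounded to 2 significant figures: 1.8 × 10³ °C.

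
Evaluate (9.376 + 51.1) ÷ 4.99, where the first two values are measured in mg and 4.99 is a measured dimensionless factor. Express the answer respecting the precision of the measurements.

9.376 mg + 51.1 mg = 60.476 mg; the sum is limited to 1 decimal place (3 s.f.).
Carrying full precision, 60.476 ÷ 4.99 = 12.1194388778… mg; 4.99 has 3 s.f., so the result keeps min(3, 3) = 3 s.f.
Rounded to 3 significant figures: 12.1 mg.

12.1 mg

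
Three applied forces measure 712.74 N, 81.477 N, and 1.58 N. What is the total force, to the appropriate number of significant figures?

712.74 N + 81.477 N + 1.58 N = 795.797 N.
Addition/subtraction keeps the fewest decimal places: 712.74 → 2 decimal places, 81.477 → 3 decimal places, 1.58 → 2 decimal places; limit is 2.
Rounded to 2 decimal places: 7.9580 × 10^2 N.

7.9580 × 10^2 N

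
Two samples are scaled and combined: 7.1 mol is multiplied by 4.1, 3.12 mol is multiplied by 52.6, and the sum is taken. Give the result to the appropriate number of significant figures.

1.93 × 10² mol

7.1 × 4.1 = 29.11 → 29 mol (2 s.f., last digit at the 10^0 place).
3.12 × 52.6 = 164.112 → 164 mol (3 s.f., last digit at the 10^0 place).
Sum: 193.222 mol; keep the coarser place, 10^0.
Result: 1.93 × 10² mol.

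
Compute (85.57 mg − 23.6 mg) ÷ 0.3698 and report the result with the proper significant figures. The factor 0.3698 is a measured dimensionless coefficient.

85.57 mg − 23.6 mg = 61.97 mg; the difference is limited to 1 decimal place (3 s.f.).
Carrying full precision, 61.97 ÷ 0.3698 = 167.577068686… mg; 0.3698 has 4 s.f., so the result keeps min(3, 4) = 3 s.f.
Rounded to 3 significant figures: 168 mg.

168 mg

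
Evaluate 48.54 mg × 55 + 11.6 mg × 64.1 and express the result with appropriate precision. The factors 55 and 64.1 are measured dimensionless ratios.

3.4 × 10^3 mg

48.54 × 55 = 2669.7 → 2.7 × 10^3 mg (2 s.f., last digit at the 10^2 place).
11.6 × 64.1 = 743.56 → 744 mg (3 s.f., last digit at the 10^0 place).
Sum: 3413.26 mg; keep the coarser place, 10^2.
Result: 3.4 × 10^3 mg.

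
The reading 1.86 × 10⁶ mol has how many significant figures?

3

1.86 × 10⁶: in scientific notation every digit of the coefficient is significant.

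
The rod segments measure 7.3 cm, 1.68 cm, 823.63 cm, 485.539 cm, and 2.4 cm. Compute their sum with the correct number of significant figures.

1.3205 × 10^3 cm

7.3 cm + 1.68 cm + 823.63 cm + 485.539 cm + 2.4 cm = 1320.549 cm.
Addition/subtraction keeps the fewest decimal places: 7.3 → 1 decimal place, 1.68 → 2 decimal places, 823.63 → 2 decimal places, 485.539 → 3 decimal places, 2.4 → 1 decimal place; limit is 1.
Rounded to 1 decimal place: 1.3205 × 10^3 cm.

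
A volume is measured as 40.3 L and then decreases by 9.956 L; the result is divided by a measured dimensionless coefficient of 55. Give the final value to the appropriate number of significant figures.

40.3 L − 9.956 L = 30.344 L; the difference is limited to 1 decimal place (3 s.f.).
Carrying full precision, 30.344 ÷ 55 = 0.551709090909… L; 55 has 2 s.f., so the result keeps min(3, 2) = 2 s.f.
Rounded to 2 significant figures: 0.55 L.

0.55 L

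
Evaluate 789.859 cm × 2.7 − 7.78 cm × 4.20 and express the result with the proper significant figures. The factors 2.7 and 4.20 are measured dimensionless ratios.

789.859 × 2.7 = 2132.6193 → 2.1 × 10^3 cm (2 s.f., last digit at the 10^2 place).
7.78 × 4.20 = 32.676 → 32.7 cm (3 s.f., last digit at the 10^-1 place).
Difference: 2099.9433 cm; keep the coarser place, 10^2.
Result: 2.1 × 10^3 cm.

2.1 × 10^3 cm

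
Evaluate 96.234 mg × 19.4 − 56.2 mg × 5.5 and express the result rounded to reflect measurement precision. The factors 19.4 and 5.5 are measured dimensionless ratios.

96.234 × 19.4 = 1866.9396 → 1.87 × 10³ mg (3 s.f., last digit at the 10^1 place).
56.2 × 5.5 = 309.1 → 3.1 × 10² mg (2 s.f., last digit at the 10^1 place).
Difference: 1557.8396 mg; keep the coarser place, 10^1.
Result: 1.56 × 10³ mg.

1.56 × 10³ mg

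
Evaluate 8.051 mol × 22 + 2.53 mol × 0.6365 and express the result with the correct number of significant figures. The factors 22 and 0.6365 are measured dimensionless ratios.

1.8 × 10^2 mol

8.051 × 22 = 177.122 → 1.8 × 10^2 mol (2 s.f., last digit at the 10^1 place).
2.53 × 0.6365 = 1.610345 → 1.61 mol (3 s.f., last digit at the 10^-2 place).
Sum: 178.732345 mol; keep the coarser place, 10^1.
Result: 1.8 × 10^2 mol.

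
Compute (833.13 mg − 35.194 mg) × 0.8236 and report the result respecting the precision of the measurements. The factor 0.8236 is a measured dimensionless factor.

833.13 mg − 35.194 mg = 797.936 mg; the difference is limited to 2 decimal places (5 s.f.).
Carrying full precision, 797.936 × 0.8236 = 657.1800896 mg; 0.8236 has 4 s.f., so the result keeps min(5, 4) = 4 s.f.
Rounded to 4 significant figures: 657.2 mg.

657.2 mg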